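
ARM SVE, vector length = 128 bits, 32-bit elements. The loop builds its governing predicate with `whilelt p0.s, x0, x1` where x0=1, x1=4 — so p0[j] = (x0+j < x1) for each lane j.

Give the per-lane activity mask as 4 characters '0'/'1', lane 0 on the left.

predicate = 1110

128-bit reg / 32-bit elem → 4 lanes
active while 1+j < 4, i.e. j ∈ [0,3) capped at 4 ⇒ 3
bits (lane 0 leftmost): 1110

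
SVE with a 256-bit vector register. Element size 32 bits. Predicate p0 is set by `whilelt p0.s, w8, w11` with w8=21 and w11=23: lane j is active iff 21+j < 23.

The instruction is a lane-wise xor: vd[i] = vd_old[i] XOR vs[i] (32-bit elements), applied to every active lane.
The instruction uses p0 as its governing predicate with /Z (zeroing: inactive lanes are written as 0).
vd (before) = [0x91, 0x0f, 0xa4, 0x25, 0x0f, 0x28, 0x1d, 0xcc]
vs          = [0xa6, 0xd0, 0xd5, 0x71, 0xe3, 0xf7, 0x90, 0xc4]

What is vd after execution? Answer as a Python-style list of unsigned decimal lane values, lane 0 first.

lane count: 256 div 32 = 8
p0[j] = (21+j < 23); true for j=0..1 → 2 lanes set
[0] xor(0x91,0xa6) = 0x37
[1] xor(0x0f,0xd0) = 0xdf
[2] tail/zero = 0x00
[3] tail/zero = 0x00
[4] tail/zero = 0x00
[5] tail/zero = 0x00
[6] tail/zero = 0x00
[7] tail/zero = 0x00

vd = [55, 223, 0, 0, 0, 0, 0, 0]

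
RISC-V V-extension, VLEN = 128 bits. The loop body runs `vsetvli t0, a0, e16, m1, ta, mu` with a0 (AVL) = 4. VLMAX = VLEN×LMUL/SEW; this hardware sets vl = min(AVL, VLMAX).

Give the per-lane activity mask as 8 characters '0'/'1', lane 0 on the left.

predicate = 11110000

VLMAX = (128 × 1) / 16 = 8 lanes
vl ← min(4, 8) = 4
bits (lane 0 leftmost): 11110000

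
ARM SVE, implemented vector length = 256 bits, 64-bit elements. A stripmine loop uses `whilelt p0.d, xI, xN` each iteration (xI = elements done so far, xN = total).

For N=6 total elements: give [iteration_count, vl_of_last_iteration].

256-bit reg / 64-bit elem → 4 lanes
N=6: ⌈6/4⌉ = 2 iters; last vl = 6 − 1×4 = 2

[iterations, last_vl] = [2, 2]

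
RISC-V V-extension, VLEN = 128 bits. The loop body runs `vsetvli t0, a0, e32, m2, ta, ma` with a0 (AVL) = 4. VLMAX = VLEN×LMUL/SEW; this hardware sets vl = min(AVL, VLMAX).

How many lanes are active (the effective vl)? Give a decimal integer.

VLMAX = VLEN×LMUL/SEW = 128×2/32 = 8
AVL=4 ≤ VLMAX=8, so vl = 4

vl = 4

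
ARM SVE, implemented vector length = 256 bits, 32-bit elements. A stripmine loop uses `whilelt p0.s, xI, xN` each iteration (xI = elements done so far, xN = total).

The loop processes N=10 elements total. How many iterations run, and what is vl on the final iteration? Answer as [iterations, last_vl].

register lanes = 256/32 = 8
iterations = ceil(10/8) = 2; final-pass vl = 2

[iterations, last_vl] = [2, 2]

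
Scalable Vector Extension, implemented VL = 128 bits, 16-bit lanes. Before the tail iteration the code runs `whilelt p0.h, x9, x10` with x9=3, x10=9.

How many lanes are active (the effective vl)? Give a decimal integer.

vl = 6

lane count: 128 div 16 = 8
p0[j] = (3+j < 9); true for j=0..5 → 6 lanes set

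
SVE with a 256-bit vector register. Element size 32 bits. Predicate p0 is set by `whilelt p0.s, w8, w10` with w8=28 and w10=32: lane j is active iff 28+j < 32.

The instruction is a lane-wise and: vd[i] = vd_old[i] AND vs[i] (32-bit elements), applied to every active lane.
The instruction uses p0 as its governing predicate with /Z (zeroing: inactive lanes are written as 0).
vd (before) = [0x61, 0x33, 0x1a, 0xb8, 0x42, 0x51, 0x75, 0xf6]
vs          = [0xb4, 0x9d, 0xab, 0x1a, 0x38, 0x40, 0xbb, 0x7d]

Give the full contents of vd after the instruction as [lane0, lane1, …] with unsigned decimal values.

register lanes = 256/32 = 8
active while 28+j < 32, i.e. j ∈ [0,4) capped at 8 ⇒ 4
vd[0] and(0x61,0xb4) -> 0x20
vd[1] and(0x33,0x9d) -> 0x11
vd[2] and(0x1a,0xab) -> 0x0a
vd[3] and(0xb8,0x1a) -> 0x18
vd[4] tail/zero -> 0x00
vd[5] tail/zero -> 0x00
vd[6] tail/zero -> 0x00
vd[7] tail/zero -> 0x00

vd = [32, 17, 10, 24, 0, 0, 0, 0]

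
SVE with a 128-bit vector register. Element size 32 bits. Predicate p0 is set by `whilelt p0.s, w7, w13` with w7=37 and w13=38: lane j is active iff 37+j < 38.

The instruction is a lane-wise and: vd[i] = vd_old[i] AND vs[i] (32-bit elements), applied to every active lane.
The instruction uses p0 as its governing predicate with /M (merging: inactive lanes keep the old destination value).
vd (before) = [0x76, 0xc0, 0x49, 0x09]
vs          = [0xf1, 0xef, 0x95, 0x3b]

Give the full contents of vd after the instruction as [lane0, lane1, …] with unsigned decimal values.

vd = [112, 192, 73, 9]

lane count: 128 div 32 = 4
whilelt: lane j active iff 37+j < 38 → j < 1 → 1 active
vd[0] and(0x76,0xf1) -> 0x70
vd[1] tail/keep -> 0xc0
vd[2] tail/keep -> 0x49
vd[3] tail/keep -> 0x09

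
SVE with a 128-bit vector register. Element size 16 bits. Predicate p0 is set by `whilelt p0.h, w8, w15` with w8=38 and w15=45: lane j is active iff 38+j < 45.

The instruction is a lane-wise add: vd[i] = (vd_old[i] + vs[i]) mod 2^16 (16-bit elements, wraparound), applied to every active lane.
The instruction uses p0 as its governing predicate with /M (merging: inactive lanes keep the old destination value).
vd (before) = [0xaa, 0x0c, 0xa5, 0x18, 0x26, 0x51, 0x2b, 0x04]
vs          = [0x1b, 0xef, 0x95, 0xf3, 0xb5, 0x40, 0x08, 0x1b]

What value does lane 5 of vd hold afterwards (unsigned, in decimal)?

128-bit reg / 16-bit elem → 8 lanes
active while 38+j < 45, i.e. j ∈ [0,7) capped at 8 ⇒ 7
  i=0: add(0xaa,0x1b) → 197
  i=1: add(0x0c,0xef) → 251
  i=2: add(0xa5,0x95) → 314
  i=3: add(0x18,0xf3) → 267
  i=4: add(0x26,0xb5) → 219
  i=5: add(0x51,0x40) → 145
  i=6: add(0x2b,0x08) → 51
  i=7: tail/keep → 4

vd[5] = 145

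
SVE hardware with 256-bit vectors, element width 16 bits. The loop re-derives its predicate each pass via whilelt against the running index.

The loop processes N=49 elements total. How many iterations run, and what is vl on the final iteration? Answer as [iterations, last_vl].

256-bit reg / 16-bit elem → 16 lanes
iterations = ceil(49/16) = 4; final-pass vl = 1

[iterations, last_vl] = [4, 1]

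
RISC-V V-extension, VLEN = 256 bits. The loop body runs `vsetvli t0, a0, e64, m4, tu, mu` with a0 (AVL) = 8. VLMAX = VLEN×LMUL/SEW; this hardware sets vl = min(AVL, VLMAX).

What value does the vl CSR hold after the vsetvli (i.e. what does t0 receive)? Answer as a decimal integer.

vl = 8

VLMAX = (256 × 4) / 64 = 16 lanes
vl = min(AVL, VLMAX) = min(8, 16) = 8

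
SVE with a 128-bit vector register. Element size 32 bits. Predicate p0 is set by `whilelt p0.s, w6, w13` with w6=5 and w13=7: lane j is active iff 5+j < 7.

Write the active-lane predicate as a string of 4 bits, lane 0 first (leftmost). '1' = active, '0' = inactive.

predicate = 1100

128-bit reg / 32-bit elem → 4 lanes
whilelt: lane j active iff 5+j < 7 → j < 2 → 2 active
bits (lane 0 leftmost): 1100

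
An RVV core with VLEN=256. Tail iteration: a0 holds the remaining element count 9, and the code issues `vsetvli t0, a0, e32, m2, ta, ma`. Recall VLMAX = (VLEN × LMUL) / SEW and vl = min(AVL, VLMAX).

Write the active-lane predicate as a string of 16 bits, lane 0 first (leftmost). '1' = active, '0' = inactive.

predicate = 1111111110000000

lanes per group: 256·2/32 = 16
vl = min(AVL, VLMAX) = min(9, 16) = 9
bits (lane 0 leftmost): 1111111110000000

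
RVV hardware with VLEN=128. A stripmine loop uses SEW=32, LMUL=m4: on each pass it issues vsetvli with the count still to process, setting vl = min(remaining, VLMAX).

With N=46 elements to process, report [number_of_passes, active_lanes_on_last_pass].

[iterations, last_vl] = [3, 14]

VLMAX = (128 × 4) / 32 = 16 lanes
N=46: ⌈46/16⌉ = 3 iters; last vl = 46 − 2×16 = 14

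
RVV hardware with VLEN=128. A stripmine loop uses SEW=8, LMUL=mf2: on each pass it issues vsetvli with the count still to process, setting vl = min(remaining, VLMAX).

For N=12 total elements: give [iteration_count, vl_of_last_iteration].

VLMAX = VLEN×LMUL/SEW = 128×1/2/8 = 8
N=12: ⌈12/8⌉ = 2 iters; last vl = 12 − 1×8 = 4

[iterations, last_vl] = [2, 4]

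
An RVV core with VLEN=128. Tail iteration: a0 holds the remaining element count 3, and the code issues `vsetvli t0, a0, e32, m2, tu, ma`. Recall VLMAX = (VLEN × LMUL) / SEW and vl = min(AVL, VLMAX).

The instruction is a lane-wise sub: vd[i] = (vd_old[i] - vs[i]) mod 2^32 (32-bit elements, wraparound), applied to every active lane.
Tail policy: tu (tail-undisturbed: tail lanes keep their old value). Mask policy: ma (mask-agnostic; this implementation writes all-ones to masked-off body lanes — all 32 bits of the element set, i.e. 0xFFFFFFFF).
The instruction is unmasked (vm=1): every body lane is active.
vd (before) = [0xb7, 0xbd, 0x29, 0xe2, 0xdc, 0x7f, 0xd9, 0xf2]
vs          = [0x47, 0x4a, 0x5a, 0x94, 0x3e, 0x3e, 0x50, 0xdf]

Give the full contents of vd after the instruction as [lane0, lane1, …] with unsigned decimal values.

vd = [112, 115, 4294967247, 226, 220, 127, 217, 242]

VLMAX = (128 × 2) / 32 = 8 lanes
vl ← min(3, 8) = 3
[0] sub(0xb7,0x47) = 0x70
[1] sub(0xbd,0x4a) = 0x73
[2] sub(0x29,0x5a) = 0xffffffcf
[3] tail/keep = 0xe2
[4] tail/keep = 0xdc
[5] tail/keep = 0x7f
[6] tail/keep = 0xd9
[7] tail/keep = 0xf2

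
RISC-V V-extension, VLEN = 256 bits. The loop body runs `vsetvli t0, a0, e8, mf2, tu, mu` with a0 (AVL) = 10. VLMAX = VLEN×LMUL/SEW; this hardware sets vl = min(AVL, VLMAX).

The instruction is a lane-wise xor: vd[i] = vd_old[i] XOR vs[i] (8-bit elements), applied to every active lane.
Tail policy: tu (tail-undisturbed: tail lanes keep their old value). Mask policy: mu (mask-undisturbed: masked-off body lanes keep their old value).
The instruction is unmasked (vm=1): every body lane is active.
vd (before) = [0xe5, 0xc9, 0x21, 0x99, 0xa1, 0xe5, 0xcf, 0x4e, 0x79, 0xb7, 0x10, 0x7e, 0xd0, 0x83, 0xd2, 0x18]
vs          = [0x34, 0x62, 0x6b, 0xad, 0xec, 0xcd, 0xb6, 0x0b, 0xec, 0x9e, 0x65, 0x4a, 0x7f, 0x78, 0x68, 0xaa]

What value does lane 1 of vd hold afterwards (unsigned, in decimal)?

VLMAX = VLEN×LMUL/SEW = 256×1/2/8 = 16
AVL=10 ≤ VLMAX=16, so vl = 10
  i=0: xor(0xe5,0x34) → 209
  i=1: xor(0xc9,0x62) → 171
  i=2: xor(0x21,0x6b) → 74
  i=3: xor(0x99,0xad) → 52
  i=4: xor(0xa1,0xec) → 77
  i=5: xor(0xe5,0xcd) → 40
  i=6: xor(0xcf,0xb6) → 121
  i=7: xor(0x4e,0x0b) → 69
  i=8: xor(0x79,0xec) → 149
  i=9: xor(0xb7,0x9e) → 41
  i=10: tail/keep → 16
  i=11: tail/keep → 126
  i=12: tail/keep → 208
  i=13: tail/keep → 131
  i=14: tail/keep → 210
  i=15: tail/keep → 24

vd[1] = 171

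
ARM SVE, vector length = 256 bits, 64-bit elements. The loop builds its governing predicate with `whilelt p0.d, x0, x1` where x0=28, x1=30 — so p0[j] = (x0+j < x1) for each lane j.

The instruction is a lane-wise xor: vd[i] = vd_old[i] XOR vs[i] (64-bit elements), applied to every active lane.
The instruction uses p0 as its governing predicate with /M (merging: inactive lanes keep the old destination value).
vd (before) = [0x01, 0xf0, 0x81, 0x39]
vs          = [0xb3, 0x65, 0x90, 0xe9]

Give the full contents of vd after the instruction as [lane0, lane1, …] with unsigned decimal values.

lane count: 256 div 64 = 4
p0[j] = (28+j < 30); true for j=0..1 → 2 lanes set
vd[0] xor(0x01,0xb3) -> 0xb2
vd[1] xor(0xf0,0x65) -> 0x95
vd[2] tail/keep -> 0x81
vd[3] tail/keep -> 0x39

vd = [178, 149, 129, 57]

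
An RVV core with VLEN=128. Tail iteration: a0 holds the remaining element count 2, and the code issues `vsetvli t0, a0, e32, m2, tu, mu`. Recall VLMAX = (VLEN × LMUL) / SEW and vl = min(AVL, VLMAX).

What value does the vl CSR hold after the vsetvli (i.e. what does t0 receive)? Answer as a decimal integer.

vl = 2

VLMAX = VLEN×LMUL/SEW = 128×2/32 = 8
vl = min(AVL, VLMAX) = min(2, 8) = 2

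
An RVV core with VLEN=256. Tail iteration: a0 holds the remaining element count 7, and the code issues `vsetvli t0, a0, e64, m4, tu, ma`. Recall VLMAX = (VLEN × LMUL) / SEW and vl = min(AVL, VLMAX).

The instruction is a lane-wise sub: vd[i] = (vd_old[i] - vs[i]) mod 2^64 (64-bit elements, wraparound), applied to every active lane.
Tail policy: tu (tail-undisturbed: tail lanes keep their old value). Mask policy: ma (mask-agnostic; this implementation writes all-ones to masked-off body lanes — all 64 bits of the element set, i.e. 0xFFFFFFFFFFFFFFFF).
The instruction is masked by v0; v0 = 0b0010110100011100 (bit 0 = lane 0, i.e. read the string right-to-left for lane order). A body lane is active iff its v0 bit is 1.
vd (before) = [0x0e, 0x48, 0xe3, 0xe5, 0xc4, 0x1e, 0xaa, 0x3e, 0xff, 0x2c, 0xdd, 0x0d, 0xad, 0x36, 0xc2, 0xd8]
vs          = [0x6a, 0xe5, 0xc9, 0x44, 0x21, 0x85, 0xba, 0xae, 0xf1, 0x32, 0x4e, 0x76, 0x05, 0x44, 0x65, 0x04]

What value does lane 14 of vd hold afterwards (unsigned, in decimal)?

VLMAX = VLEN×LMUL/SEW = 256×4/64 = 16
AVL=7 ≤ VLMAX=16, so vl = 7
  i=0: mask-off/ones → 18446744073709551615
  i=1: mask-off/ones → 18446744073709551615
  i=2: sub(0xe3,0xc9) → 26
  i=3: sub(0xe5,0x44) → 161
  i=4: sub(0xc4,0x21) → 163
  i=5: mask-off/ones → 18446744073709551615
  i=6: mask-off/ones → 18446744073709551615
  i=7: tail/keep → 62
  i=8: tail/keep → 255
  i=9: tail/keep → 44
  i=10: tail/keep → 221
  i=11: tail/keep → 13
  i=12: tail/keep → 173
  i=13: tail/keep → 54
  i=14: tail/keep → 194
  i=15: tail/keep → 216

vd[14] = 194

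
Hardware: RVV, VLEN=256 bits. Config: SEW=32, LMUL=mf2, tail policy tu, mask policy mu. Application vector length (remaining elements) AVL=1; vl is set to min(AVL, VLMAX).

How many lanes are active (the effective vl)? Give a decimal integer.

VLMAX = VLEN×LMUL/SEW = 256×1/2/32 = 4
vl = min(AVL, VLMAX) = min(1, 4) = 1

vl = 1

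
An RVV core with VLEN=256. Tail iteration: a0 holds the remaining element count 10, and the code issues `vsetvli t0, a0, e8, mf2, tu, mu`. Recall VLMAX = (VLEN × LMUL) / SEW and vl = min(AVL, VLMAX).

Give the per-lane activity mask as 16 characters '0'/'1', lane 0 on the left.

predicate = 1111111111000000

lanes per group: 256·1/2/8 = 16
vl = min(AVL, VLMAX) = min(10, 16) = 10
bits (lane 0 leftmost): 1111111111000000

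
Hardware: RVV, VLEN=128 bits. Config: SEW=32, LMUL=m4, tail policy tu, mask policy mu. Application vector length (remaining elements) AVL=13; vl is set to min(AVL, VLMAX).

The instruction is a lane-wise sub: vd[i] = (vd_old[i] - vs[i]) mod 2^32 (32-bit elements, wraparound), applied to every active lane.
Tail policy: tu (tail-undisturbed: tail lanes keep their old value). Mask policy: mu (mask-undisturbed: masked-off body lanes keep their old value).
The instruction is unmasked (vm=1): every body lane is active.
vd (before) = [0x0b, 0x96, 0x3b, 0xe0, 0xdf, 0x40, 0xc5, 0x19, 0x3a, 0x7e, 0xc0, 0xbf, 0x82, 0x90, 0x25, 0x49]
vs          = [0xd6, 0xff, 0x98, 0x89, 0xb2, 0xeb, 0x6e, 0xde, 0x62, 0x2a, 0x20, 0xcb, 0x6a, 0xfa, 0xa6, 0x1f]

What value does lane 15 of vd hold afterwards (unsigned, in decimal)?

vd[15] = 73

VLMAX = (128 × 4) / 32 = 16 lanes
vl = min(AVL, VLMAX) = min(13, 16) = 13
  i=0: sub(0x0b,0xd6) → 4294967093
  i=1: sub(0x96,0xff) → 4294967191
  i=2: sub(0x3b,0x98) → 4294967203
  i=3: sub(0xe0,0x89) → 87
  i=4: sub(0xdf,0xb2) → 45
  i=5: sub(0x40,0xeb) → 4294967125
  i=6: sub(0xc5,0x6e) → 87
  i=7: sub(0x19,0xde) → 4294967099
  i=8: sub(0x3a,0x62) → 4294967256
  i=9: sub(0x7e,0x2a) → 84
  i=10: sub(0xc0,0x20) → 160
  i=11: sub(0xbf,0xcb) → 4294967284
  i=12: sub(0x82,0x6a) → 24
  i=13: tail/keep → 144
  i=14: tail/keep → 37
  i=15: tail/keep → 73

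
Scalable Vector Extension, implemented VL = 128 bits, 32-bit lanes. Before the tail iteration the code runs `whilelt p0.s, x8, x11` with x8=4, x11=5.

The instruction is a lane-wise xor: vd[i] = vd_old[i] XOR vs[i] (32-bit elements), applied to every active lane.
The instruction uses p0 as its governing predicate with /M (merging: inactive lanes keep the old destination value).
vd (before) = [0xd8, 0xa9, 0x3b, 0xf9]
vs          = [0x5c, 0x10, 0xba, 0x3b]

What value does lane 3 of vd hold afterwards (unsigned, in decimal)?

register lanes = 128/32 = 4
active while 4+j < 5, i.e. j ∈ [0,1) capped at 4 ⇒ 1
vd[0] xor(0xd8,0x5c) -> 0x84
vd[1] tail/keep -> 0xa9
vd[2] tail/keep -> 0x3b
vd[3] tail/keep -> 0xf9

vd[3] = 249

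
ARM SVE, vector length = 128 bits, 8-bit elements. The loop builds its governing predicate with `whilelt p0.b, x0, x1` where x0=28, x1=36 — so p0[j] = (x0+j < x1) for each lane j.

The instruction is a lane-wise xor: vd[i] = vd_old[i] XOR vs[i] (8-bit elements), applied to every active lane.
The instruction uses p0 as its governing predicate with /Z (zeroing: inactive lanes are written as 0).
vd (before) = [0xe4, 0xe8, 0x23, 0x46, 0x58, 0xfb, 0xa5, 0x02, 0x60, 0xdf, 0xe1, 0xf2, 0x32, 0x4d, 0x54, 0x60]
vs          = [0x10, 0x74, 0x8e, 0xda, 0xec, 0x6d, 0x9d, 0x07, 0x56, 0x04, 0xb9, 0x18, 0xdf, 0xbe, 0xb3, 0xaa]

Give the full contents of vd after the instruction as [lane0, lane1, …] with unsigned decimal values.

vd = [244, 156, 173, 156, 180, 150, 56, 5, 0, 0, 0, 0, 0, 0, 0, 0]

128-bit reg / 8-bit elem → 16 lanes
p0[j] = (28+j < 36); true for j=0..7 → 8 lanes set
  i=0: xor(0xe4,0x10) → 244
  i=1: xor(0xe8,0x74) → 156
  i=2: xor(0x23,0x8e) → 173
  i=3: xor(0x46,0xda) → 156
  i=4: xor(0x58,0xec) → 180
  i=5: xor(0xfb,0x6d) → 150
  i=6: xor(0xa5,0x9d) → 56
  i=7: xor(0x02,0x07) → 5
  i=8: tail/zero → 0
  i=9: tail/zero → 0
  i=10: tail/zero → 0
  i=11: tail/zero → 0
  i=12: tail/zero → 0
  i=13: tail/zero → 0
  i=14: tail/zero → 0
  i=15: tail/zero → 0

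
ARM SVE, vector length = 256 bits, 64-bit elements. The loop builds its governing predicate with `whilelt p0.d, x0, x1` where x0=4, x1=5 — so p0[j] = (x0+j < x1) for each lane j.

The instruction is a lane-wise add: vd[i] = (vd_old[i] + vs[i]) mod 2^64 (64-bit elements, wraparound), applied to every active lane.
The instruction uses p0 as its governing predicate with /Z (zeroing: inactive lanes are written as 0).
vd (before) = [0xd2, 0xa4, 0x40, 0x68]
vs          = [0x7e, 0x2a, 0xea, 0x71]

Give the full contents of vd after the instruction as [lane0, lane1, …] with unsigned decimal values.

vd = [336, 0, 0, 0]

lane count: 256 div 64 = 4
p0[j] = (4+j < 5); true for j=0..0 → 1 lanes set
  i=0: add(0xd2,0x7e) → 336
  i=1: tail/zero → 0
  i=2: tail/zero → 0
  i=3: tail/zero → 0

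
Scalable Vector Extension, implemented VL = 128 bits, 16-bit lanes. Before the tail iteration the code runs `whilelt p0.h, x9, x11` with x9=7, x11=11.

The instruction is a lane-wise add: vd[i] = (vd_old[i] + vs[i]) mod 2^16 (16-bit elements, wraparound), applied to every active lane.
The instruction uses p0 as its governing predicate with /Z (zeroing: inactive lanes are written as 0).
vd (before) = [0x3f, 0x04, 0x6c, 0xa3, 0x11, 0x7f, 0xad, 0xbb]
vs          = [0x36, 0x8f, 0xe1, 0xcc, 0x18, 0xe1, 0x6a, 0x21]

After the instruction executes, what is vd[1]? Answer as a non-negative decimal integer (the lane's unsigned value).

vd[1] = 147

lane count: 128 div 16 = 8
whilelt: lane j active iff 7+j < 11 → j < 4 → 4 active
[0] add(0x3f,0x36) = 0x75
[1] add(0x04,0x8f) = 0x93
[2] add(0x6c,0xe1) = 0x14d
[3] add(0xa3,0xcc) = 0x16f
[4] tail/zero = 0x00
[5] tail/zero = 0x00
[6] tail/zero = 0x00
[7] tail/zero = 0x00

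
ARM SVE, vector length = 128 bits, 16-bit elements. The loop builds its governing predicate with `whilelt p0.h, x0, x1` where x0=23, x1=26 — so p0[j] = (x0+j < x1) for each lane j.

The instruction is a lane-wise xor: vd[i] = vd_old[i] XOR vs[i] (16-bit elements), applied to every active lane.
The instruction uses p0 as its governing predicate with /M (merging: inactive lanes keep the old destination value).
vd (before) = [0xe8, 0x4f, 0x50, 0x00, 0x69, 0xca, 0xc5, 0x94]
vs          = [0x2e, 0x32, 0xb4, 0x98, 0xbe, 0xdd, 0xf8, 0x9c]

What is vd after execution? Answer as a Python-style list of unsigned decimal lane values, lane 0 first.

register lanes = 128/16 = 8
active while 23+j < 26, i.e. j ∈ [0,3) capped at 8 ⇒ 3
vd[0] xor(0xe8,0x2e) -> 0xc6
vd[1] xor(0x4f,0x32) -> 0x7d
vd[2] xor(0x50,0xb4) -> 0xe4
vd[3] tail/keep -> 0x00
vd[4] tail/keep -> 0x69
vd[5] tail/keep -> 0xca
vd[6] tail/keep -> 0xc5
vd[7] tail/keep -> 0x94

vd = [198, 125, 228, 0, 105, 202, 197, 148]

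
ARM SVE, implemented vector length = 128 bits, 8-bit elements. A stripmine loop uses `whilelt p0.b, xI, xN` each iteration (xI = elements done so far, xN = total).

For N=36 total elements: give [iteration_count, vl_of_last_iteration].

128-bit reg / 8-bit elem → 16 lanes
36 elements at 16/iter → 3 passes, remainder 4 on the last

[iterations, last_vl] = [3, 4]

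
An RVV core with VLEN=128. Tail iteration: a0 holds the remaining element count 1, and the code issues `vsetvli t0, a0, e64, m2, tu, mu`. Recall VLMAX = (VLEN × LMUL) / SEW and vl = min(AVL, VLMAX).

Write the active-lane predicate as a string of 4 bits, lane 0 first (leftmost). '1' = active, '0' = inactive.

predicate = 1000

lanes per group: 128·2/64 = 4
vl ← min(1, 4) = 1
bits (lane 0 leftmost): 1000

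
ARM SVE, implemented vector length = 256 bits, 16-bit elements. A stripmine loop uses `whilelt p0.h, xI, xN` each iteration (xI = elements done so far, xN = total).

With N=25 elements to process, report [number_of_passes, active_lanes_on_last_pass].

[iterations, last_vl] = [2, 9]

register lanes = 256/16 = 16
iterations = ceil(25/16) = 2; final-pass vl = 9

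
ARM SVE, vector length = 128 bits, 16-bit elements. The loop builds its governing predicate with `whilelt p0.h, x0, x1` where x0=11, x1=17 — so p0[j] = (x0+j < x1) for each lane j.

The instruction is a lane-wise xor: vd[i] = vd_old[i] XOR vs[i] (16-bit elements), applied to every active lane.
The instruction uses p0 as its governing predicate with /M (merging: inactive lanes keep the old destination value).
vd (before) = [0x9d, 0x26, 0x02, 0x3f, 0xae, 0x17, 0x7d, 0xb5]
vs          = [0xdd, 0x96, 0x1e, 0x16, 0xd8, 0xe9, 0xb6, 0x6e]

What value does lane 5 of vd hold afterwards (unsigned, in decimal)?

vd[5] = 254

128-bit reg / 16-bit elem → 8 lanes
p0[j] = (11+j < 17); true for j=0..5 → 6 lanes set
lane  0: xor(0x9d,0xdd) ⇒ 0x40
lane  1: xor(0x26,0x96) ⇒ 0xb0
lane  2: xor(0x02,0x1e) ⇒ 0x1c
lane  3: xor(0x3f,0x16) ⇒ 0x29
lane  4: xor(0xae,0xd8) ⇒ 0x76
lane  5: xor(0x17,0xe9) ⇒ 0xfe
lane  6: tail/keep ⇒ 0x7d
lane  7: tail/keep ⇒ 0xb5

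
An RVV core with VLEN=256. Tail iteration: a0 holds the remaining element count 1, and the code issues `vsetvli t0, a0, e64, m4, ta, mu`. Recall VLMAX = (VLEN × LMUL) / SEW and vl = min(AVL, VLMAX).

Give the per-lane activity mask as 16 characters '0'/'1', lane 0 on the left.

predicate = 1000000000000000

VLMAX = (256 × 4) / 64 = 16 lanes
AVL=1 ≤ VLMAX=16, so vl = 1
bits (lane 0 leftmost): 1000000000000000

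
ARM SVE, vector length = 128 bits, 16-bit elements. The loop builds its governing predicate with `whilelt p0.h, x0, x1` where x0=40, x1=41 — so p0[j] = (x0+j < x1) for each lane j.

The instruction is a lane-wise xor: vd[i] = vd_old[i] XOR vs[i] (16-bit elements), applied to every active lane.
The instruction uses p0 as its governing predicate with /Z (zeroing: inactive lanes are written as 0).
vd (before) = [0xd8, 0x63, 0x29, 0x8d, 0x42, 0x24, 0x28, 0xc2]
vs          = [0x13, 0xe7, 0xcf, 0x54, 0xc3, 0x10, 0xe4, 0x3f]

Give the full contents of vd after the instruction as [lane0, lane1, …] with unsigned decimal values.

vd = [203, 0, 0, 0, 0, 0, 0, 0]

lane count: 128 div 16 = 8
p0[j] = (40+j < 41); true for j=0..0 → 1 lanes set
vd[0] xor(0xd8,0x13) -> 0xcb
vd[1] tail/zero -> 0x00
vd[2] tail/zero -> 0x00
vd[3] tail/zero -> 0x00
vd[4] tail/zero -> 0x00
vd[5] tail/zero -> 0x00
vd[6] tail/zero -> 0x00
vd[7] tail/zero -> 0x00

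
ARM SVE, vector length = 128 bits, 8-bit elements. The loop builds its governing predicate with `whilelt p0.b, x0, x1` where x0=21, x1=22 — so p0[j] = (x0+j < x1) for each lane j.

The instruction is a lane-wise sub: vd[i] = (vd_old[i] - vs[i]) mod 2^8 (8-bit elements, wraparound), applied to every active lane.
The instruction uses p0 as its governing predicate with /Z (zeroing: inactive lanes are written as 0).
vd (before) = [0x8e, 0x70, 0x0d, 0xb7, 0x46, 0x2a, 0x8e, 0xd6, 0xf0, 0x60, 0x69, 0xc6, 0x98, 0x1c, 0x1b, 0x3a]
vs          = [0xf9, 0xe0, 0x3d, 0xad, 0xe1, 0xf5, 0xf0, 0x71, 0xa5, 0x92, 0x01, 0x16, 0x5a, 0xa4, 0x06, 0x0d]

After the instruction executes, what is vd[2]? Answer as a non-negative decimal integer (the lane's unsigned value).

lane count: 128 div 8 = 16
active while 21+j < 22, i.e. j ∈ [0,1) capped at 16 ⇒ 1
  i=0: sub(0x8e,0xf9) → 149
  i=1: tail/zero → 0
  i=2: tail/zero → 0
  i=3: tail/zero → 0
  i=4: tail/zero → 0
  i=5: tail/zero → 0
  i=6: tail/zero → 0
  i=7: tail/zero → 0
  i=8: tail/zero → 0
  i=9: tail/zero → 0
  i=10: tail/zero → 0
  i=11: tail/zero → 0
  i=12: tail/zero → 0
  i=13: tail/zero → 0
  i=14: tail/zero → 0
  i=15: tail/zero → 0

vd[2] = 0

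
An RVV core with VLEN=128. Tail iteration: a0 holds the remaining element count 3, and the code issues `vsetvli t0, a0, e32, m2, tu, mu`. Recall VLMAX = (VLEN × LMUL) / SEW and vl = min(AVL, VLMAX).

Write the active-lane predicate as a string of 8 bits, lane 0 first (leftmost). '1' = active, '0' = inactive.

VLMAX = VLEN×LMUL/SEW = 128×2/32 = 8
AVL=3 ≤ VLMAX=8, so vl = 3
bits (lane 0 leftmost): 11100000

predicate = 11100000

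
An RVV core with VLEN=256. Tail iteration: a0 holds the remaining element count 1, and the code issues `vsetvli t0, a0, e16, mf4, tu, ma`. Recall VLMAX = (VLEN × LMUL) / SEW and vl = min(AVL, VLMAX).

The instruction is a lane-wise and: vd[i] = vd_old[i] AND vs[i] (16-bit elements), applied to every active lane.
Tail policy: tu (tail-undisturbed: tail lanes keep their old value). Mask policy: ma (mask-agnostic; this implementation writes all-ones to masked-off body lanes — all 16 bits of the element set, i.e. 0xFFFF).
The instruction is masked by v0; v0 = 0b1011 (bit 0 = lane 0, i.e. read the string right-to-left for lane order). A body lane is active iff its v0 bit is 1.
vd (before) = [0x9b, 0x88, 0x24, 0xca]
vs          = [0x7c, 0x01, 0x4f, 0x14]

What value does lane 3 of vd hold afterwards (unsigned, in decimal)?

vd[3] = 202

lanes per group: 256·1/4/16 = 4
vl ← min(1, 4) = 1
[0] and(0x9b,0x7c) = 0x18
[1] tail/keep = 0x88
[2] tail/keep = 0x24
[3] tail/keep = 0xca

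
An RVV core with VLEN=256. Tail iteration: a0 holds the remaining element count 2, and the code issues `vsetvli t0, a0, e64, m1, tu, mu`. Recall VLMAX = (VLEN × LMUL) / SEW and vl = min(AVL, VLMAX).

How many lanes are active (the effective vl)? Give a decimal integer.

VLMAX = (256 × 1) / 64 = 4 lanes
AVL=2 ≤ VLMAX=4, so vl = 2

vl = 2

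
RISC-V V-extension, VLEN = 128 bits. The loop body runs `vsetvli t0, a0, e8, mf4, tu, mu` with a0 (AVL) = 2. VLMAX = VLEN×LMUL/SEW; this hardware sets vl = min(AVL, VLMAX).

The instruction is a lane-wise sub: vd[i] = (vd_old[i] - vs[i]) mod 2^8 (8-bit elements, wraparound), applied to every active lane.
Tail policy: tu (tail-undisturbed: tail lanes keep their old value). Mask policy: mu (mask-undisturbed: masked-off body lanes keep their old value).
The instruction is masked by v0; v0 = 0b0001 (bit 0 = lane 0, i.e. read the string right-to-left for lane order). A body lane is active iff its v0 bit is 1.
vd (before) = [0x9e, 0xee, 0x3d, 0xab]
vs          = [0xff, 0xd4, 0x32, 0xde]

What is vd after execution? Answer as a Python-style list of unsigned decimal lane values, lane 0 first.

vd = [159, 238, 61, 171]

VLMAX = (128 × 1/4) / 8 = 4 lanes
AVL=2 ≤ VLMAX=4, so vl = 2
  i=0: sub(0x9e,0xff) → 159
  i=1: mask-off/keep → 238
  i=2: tail/keep → 61
  i=3: tail/keep → 171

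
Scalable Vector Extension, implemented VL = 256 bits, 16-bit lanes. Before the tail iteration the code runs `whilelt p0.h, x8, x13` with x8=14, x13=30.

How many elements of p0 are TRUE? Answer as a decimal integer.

vl = 16

lane count: 256 div 16 = 16
whilelt: lane j active iff 14+j < 30 → j < 16 → 16 active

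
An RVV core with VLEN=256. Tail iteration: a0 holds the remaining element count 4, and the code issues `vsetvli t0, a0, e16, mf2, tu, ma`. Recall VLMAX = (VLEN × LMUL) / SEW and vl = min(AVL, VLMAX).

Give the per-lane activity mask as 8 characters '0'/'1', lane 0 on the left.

VLMAX = VLEN×LMUL/SEW = 256×1/2/16 = 8
vl ← min(4, 8) = 4
bits (lane 0 leftmost): 11110000

predicate = 11110000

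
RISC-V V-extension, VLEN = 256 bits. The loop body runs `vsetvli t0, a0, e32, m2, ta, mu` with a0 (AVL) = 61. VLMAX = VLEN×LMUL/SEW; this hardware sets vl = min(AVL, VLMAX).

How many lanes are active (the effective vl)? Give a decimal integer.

VLMAX = VLEN×LMUL/SEW = 256×2/32 = 16
vl ← min(61, 16) = 16

vl = 16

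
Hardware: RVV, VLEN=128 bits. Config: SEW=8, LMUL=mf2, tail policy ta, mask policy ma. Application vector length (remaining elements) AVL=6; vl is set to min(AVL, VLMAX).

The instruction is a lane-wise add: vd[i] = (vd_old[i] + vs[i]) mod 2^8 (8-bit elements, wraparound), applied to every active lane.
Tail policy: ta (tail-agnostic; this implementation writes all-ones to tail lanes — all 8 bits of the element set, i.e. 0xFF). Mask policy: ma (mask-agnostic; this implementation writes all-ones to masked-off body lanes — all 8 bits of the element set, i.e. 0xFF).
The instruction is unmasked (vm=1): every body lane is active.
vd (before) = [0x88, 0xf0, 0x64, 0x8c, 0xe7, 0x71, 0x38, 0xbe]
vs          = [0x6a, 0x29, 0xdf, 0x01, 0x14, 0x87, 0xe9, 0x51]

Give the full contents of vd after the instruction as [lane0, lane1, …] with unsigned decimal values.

VLMAX = VLEN×LMUL/SEW = 128×1/2/8 = 8
vl = min(AVL, VLMAX) = min(6, 8) = 6
vd[0] add(0x88,0x6a) -> 0xf2
vd[1] add(0xf0,0x29) -> 0x19
vd[2] add(0x64,0xdf) -> 0x43
vd[3] add(0x8c,0x01) -> 0x8d
vd[4] add(0xe7,0x14) -> 0xfb
vd[5] add(0x71,0x87) -> 0xf8
vd[6] tail/ones -> 0xff
vd[7] tail/ones -> 0xff

vd = [242, 25, 67, 141, 251, 248, 255, 255]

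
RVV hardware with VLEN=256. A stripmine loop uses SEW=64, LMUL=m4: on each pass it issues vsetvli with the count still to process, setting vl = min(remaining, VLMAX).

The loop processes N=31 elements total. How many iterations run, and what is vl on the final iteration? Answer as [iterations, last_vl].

lanes per group: 256·4/64 = 16
N=31: ⌈31/16⌉ = 2 iters; last vl = 31 − 1×16 = 15

[iterations, last_vl] = [2, 15]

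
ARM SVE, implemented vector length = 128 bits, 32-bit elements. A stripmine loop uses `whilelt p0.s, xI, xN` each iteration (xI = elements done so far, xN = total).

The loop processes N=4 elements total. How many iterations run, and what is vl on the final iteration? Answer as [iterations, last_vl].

[iterations, last_vl] = [1, 4]

128-bit reg / 32-bit elem → 4 lanes
iterations = ceil(4/4) = 1; final-pass vl = 4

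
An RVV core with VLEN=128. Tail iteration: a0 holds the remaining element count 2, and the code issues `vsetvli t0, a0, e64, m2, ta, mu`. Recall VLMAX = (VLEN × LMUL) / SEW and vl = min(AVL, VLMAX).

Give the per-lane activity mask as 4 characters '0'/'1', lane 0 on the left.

predicate = 1100

lanes per group: 128·2/64 = 4
AVL=2 ≤ VLMAX=4, so vl = 2
bits (lane 0 leftmost): 1100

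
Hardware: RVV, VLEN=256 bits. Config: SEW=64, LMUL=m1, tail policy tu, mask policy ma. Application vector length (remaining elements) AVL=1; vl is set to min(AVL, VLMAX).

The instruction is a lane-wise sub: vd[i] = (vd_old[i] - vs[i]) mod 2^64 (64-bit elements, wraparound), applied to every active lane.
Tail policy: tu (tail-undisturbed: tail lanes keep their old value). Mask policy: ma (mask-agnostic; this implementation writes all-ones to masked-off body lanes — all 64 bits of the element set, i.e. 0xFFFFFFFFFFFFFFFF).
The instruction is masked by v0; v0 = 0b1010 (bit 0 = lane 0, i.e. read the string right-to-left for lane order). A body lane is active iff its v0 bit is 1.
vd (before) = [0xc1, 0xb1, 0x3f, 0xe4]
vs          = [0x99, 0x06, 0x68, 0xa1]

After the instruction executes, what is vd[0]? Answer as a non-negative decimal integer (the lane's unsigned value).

vd[0] = 18446744073709551615

VLMAX = VLEN×LMUL/SEW = 256×1/64 = 4
vl ← min(1, 4) = 1
lane  0: mask-off/ones ⇒ 0xffffffffffffffff
lane  1: tail/keep ⇒ 0xb1
lane  2: tail/keep ⇒ 0x3f
lane  3: tail/keep ⇒ 0xe4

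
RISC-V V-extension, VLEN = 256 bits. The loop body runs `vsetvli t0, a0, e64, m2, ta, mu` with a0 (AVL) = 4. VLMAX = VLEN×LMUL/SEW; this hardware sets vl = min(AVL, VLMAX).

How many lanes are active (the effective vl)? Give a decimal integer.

vl = 4

VLMAX = VLEN×LMUL/SEW = 256×2/64 = 8
vl = min(AVL, VLMAX) = min(4, 8) = 4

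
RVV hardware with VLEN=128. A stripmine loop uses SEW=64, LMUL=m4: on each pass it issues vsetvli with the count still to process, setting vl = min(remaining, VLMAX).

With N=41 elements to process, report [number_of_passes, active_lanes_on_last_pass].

[iterations, last_vl] = [6, 1]

lanes per group: 128·4/64 = 8
41 elements at 8/iter → 6 passes, remainder 1 on the last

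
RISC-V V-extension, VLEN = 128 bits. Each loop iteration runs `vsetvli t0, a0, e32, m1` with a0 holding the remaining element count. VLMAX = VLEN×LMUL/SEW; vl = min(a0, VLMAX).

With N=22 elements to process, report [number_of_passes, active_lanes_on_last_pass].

VLMAX = (128 × 1) / 32 = 4 lanes
N=22: ⌈22/4⌉ = 6 iters; last vl = 22 − 5×4 = 2

[iterations, last_vl] = [6, 2]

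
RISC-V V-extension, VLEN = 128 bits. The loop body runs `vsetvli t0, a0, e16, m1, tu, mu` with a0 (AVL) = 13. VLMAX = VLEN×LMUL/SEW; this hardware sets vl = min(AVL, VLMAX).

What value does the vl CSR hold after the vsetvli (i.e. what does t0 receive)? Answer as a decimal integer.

lanes per group: 128·1/16 = 8
AVL=13 > VLMAX=8, so vl = 8

vl = 8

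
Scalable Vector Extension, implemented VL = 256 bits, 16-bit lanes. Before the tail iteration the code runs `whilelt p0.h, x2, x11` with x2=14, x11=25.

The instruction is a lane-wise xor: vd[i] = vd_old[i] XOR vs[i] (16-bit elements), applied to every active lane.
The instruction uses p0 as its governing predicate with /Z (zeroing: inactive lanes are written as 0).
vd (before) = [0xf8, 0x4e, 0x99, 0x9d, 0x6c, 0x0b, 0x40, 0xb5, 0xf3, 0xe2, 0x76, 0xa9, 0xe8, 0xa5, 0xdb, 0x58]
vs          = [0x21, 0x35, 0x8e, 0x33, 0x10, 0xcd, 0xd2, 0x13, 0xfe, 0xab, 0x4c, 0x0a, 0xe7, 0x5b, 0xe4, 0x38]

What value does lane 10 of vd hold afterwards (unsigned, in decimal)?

lane count: 256 div 16 = 16
whilelt: lane j active iff 14+j < 25 → j < 11 → 11 active
lane  0: xor(0xf8,0x21) ⇒ 0xd9
lane  1: xor(0x4e,0x35) ⇒ 0x7b
lane  2: xor(0x99,0x8e) ⇒ 0x17
lane  3: xor(0x9d,0x33) ⇒ 0xae
lane  4: xor(0x6c,0x10) ⇒ 0x7c
lane  5: xor(0x0b,0xcd) ⇒ 0xc6
lane  6: xor(0x40,0xd2) ⇒ 0x92
lane  7: xor(0xb5,0x13) ⇒ 0xa6
lane  8: xor(0xf3,0xfe) ⇒ 0x0d
lane  9: xor(0xe2,0xab) ⇒ 0x49
lane 10: xor(0x76,0x4c) ⇒ 0x3a
lane 11: tail/zero ⇒ 0x00
lane 12: tail/zero ⇒ 0x00
lane 13: tail/zero ⇒ 0x00
lane 14: tail/zero ⇒ 0x00
lane 15: tail/zero ⇒ 0x00

vd[10] = 58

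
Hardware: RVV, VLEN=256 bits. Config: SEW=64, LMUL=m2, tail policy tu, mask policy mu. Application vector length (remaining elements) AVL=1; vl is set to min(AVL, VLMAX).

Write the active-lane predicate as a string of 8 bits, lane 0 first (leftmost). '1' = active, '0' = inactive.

predicate = 10000000

VLMAX = VLEN×LMUL/SEW = 256×2/64 = 8
AVL=1 ≤ VLMAX=8, so vl = 1
bits (lane 0 leftmost): 10000000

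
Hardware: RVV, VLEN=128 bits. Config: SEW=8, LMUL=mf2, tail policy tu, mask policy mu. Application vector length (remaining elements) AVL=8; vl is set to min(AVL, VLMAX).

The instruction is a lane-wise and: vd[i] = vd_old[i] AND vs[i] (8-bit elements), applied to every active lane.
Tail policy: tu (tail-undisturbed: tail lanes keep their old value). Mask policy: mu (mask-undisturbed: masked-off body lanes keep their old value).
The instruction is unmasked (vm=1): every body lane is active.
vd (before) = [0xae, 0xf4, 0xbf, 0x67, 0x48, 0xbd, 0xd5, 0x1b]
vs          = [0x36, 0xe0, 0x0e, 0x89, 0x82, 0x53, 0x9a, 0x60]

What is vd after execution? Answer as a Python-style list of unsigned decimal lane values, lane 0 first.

vd = [38, 224, 14, 1, 0, 17, 144, 0]

VLMAX = (128 × 1/2) / 8 = 8 lanes
vl ← min(8, 8) = 8
  i=0: and(0xae,0x36) → 38
  i=1: and(0xf4,0xe0) → 224
  i=2: and(0xbf,0x0e) → 14
  i=3: and(0x67,0x89) → 1
  i=4: and(0x48,0x82) → 0
  i=5: and(0xbd,0x53) → 17
  i=6: and(0xd5,0x9a) → 144
  i=7: and(0x1b,0x60) → 0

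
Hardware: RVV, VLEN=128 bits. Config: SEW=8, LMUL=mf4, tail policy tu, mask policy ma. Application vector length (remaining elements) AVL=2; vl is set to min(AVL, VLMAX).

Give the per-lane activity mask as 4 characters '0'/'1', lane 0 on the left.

predicate = 1100

VLMAX = VLEN×LMUL/SEW = 128×1/4/8 = 4
AVL=2 ≤ VLMAX=4, so vl = 2
bits (lane 0 leftmost): 1100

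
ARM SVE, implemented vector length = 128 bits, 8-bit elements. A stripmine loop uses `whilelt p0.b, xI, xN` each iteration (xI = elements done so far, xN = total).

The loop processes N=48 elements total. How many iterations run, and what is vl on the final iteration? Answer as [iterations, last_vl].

register lanes = 128/8 = 16
N=48: ⌈48/16⌉ = 3 iters; last vl = 48 − 2×16 = 16

[iterations, last_vl] = [3, 16]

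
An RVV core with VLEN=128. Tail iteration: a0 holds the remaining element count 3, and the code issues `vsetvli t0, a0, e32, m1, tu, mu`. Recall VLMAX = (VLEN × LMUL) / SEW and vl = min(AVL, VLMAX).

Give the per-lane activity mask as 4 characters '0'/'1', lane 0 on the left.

predicate = 1110

VLMAX = (128 × 1) / 32 = 4 lanes
vl ← min(3, 4) = 3
bits (lane 0 leftmost): 1110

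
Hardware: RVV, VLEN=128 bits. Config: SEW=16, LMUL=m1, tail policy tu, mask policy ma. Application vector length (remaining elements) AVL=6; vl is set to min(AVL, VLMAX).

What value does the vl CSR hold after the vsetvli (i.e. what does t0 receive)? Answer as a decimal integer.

vl = 6

VLMAX = (128 × 1) / 16 = 8 lanes
vl = min(AVL, VLMAX) = min(6, 8) = 6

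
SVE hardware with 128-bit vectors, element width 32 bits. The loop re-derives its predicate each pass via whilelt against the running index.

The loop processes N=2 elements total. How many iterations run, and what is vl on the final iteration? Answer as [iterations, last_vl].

lane count: 128 div 32 = 4
2 elements at 4/iter → 1 passes, remainder 2 on the last

[iterations, last_vl] = [1, 2]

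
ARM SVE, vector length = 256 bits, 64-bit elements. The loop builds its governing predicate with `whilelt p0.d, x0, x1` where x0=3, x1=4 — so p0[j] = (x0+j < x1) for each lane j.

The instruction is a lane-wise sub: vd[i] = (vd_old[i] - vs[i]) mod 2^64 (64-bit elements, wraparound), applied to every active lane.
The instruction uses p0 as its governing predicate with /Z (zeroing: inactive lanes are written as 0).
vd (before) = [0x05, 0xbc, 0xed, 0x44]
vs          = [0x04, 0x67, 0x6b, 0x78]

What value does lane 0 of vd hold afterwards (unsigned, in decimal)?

register lanes = 256/64 = 4
active while 3+j < 4, i.e. j ∈ [0,1) capped at 4 ⇒ 1
[0] sub(0x05,0x04) = 0x01
[1] tail/zero = 0x00
[2] tail/zero = 0x00
[3] tail/zero = 0x00

vd[0] = 1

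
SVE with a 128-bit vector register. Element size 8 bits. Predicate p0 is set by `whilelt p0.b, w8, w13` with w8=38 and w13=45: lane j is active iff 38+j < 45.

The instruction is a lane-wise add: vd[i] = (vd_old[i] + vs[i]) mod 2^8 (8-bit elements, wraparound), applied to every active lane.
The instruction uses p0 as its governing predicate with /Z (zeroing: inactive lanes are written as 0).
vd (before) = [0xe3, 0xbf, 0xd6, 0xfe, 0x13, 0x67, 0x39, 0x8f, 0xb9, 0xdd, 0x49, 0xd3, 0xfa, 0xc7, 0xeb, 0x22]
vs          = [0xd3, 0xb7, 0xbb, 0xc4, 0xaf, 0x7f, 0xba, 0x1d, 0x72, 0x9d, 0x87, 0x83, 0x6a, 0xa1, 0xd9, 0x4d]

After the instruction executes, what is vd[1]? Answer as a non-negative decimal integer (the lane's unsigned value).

vd[1] = 118

128-bit reg / 8-bit elem → 16 lanes
active while 38+j < 45, i.e. j ∈ [0,7) capped at 16 ⇒ 7
vd[0] add(0xe3,0xd3) -> 0xb6
vd[1] add(0xbf,0xb7) -> 0x76
vd[2] add(0xd6,0xbb) -> 0x91
vd[3] add(0xfe,0xc4) -> 0xc2
vd[4] add(0x13,0xaf) -> 0xc2
vd[5] add(0x67,0x7f) -> 0xe6
vd[6] add(0x39,0xba) -> 0xf3
vd[7] tail/zero -> 0x00
vd[8] tail/zero -> 0x00
vd[9] tail/zero -> 0x00
vd[10] tail/zero -> 0x00
vd[11] tail/zero -> 0x00
vd[12] tail/zero -> 0x00
vd[13] tail/zero -> 0x00
vd[14] tail/zero -> 0x00
vd[15] tail/zero -> 0x00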